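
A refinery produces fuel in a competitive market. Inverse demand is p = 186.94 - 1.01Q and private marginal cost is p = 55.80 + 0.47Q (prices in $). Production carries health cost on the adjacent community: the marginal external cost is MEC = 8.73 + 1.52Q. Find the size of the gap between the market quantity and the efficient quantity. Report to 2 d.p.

Market equilibrium (private): 55.80 + 0.47Q = 186.94 - 1.01Q → Q_m = 88.6081.
Social marginal cost = private MC + MEC = 64.53 + 1.99Q.
Set SMC = demand: 64.53 + 1.99Q = 186.94 - 1.01Q → Q* = 40.8033.
Gap = |88.6081 − 40.8033| = 47.8048.

47.80 units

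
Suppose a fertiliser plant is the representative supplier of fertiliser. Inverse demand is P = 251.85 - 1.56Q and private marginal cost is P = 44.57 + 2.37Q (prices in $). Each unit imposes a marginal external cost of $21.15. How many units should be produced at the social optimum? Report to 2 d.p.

Social marginal cost = private MC + MEC = 65.72 + 2.37Q.
Set SMC = demand: 65.72 + 2.37Q = 251.85 - 1.56Q → Q* = 47.3613.

Q* = 47.36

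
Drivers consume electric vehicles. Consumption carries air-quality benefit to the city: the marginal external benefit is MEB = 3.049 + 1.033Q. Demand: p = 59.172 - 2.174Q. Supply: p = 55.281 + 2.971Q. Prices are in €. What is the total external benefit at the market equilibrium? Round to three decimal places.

Market equilibrium (private): 55.281 + 2.971Q = 59.172 - 2.174Q → Q_m = 0.7563.
Total external benefit = ∫₀^{Q_m} (3.049 + 1.033Q) dQ = 3.049×0.7563 + ½×1.033×0.7563² = 2.6014.

€2.601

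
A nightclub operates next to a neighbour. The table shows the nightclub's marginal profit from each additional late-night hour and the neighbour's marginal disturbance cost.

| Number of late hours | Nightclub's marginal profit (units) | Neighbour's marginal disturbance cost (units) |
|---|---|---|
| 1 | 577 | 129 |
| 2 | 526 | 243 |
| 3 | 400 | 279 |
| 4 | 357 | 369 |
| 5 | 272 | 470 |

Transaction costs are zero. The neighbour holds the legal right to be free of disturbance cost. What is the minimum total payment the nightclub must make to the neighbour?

651

Efficient level: marginal profit ≥ marginal disturbance cost through level 3, so k* = 3.
With the neighbour holding the right, the nightclub must at least compensate total damage at k*: 129 + 243 + 279 = 651.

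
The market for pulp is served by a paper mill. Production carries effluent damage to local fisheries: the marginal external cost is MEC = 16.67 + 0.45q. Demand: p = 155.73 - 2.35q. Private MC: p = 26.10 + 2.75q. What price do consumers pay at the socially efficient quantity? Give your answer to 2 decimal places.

P = 107.90

Social marginal cost = private MC + MEC = 42.77 + 3.20q.
Set SMC = demand: 42.77 + 3.20q = 155.73 - 2.35q → q* = 20.3532.
Consumer price on the demand curve at q*: 155.73 − 2.35×20.3532 = 107.9000.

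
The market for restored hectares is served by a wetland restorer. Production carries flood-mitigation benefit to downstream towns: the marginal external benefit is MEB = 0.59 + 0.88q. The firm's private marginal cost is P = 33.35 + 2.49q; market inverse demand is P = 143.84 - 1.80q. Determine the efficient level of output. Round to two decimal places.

Social marginal cost = private MC − MEB = 32.76 + 1.61q.
Set SMC = demand: 32.76 + 1.61q = 143.84 - 1.80q → q* = 32.5748.

q* = 32.57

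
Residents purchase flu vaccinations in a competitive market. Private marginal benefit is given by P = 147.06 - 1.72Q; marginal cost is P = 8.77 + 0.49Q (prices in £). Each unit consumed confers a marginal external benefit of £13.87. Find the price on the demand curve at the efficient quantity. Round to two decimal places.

Social marginal benefit = demand + MEB = 160.93 - 1.72Q.
Set SMB = MC: 160.93 - 1.72Q = 8.77 + 0.49Q → Q* = 68.8507.
Consumer price on the demand curve at Q*: 147.06 − 1.72×68.8507 = 28.6368.

P = £28.64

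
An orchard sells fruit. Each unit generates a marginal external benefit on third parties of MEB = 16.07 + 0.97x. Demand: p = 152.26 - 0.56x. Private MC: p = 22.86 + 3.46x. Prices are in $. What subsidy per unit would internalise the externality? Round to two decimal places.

Social marginal cost = private MC − MEB = 6.79 + 2.49x.
Set SMC = demand: 6.79 + 2.49x = 152.26 - 0.56x → x* = 47.6951.
The Pigouvian subsidy equals MEB at x*: 16.07 + 0.97×47.6951 = 62.3342.

subsidy = $62.33 per unit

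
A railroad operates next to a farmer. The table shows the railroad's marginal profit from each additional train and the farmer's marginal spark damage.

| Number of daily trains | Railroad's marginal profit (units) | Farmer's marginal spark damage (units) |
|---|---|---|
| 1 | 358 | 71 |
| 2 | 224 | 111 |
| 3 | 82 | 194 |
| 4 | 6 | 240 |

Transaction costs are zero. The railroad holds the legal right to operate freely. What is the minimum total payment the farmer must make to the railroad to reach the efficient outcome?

88

Left alone the railroad would choose level 4 (marginal profit stays positive).
Efficient level: k* = 2 (marginal profit ≥ marginal spark damage through 2).
The farmer must at least cover the railroad's forgone profit from cutting 4→2: 82 + 6 = 88.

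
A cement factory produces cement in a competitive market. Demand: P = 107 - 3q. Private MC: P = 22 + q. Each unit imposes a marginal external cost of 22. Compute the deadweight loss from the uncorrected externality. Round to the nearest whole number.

DWL = 61

Market equilibrium (private): 22 + q = 107 - 3q → q_m = 21.2500.
Social marginal cost = private MC + MEC = 44 + q.
Set SMC = demand: 44 + q = 107 - 3q → q* = 15.7500.
Between q* and q_m the wedge SMC − demand runs linearly from 0 to MEC(q_m), so the loss is a triangle.
DWL = ½ × 5.5000 × 22.0000 = 60.5000.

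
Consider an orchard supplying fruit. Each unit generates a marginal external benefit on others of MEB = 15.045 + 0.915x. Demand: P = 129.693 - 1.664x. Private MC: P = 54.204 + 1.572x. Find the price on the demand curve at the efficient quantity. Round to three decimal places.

P = 64.786

Social marginal cost = private MC − MEB = 39.159 + 0.657x.
Set SMC = demand: 39.159 + 0.657x = 129.693 - 1.664x → x* = 39.0065.
Consumer price on the demand curve at x*: 129.693 − 1.664×39.0065 = 64.7862.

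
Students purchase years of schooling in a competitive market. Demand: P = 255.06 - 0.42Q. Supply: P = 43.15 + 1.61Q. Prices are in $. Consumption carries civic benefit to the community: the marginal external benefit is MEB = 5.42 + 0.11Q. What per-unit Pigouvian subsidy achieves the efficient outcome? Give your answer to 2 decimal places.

subsidy = $17.87 per unit

Social marginal benefit = demand + MEB = 260.48 - 0.31Q.
Set SMB = MC: 260.48 - 0.31Q = 43.15 + 1.61Q → Q* = 113.1927.
The Pigouvian subsidy equals MEB at Q*: 5.42 + 0.11×113.1927 = 17.8712.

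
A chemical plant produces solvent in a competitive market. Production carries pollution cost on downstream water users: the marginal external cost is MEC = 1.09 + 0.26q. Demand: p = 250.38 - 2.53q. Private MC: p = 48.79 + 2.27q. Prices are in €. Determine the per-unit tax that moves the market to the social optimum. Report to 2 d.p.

Social marginal cost = private MC + MEC = 49.88 + 2.53q.
Set SMC = demand: 49.88 + 2.53q = 250.38 - 2.53q → q* = 39.6245.
The Pigouvian tax equals MEC at q*: 1.09 + 0.26×39.6245 = 11.3924.

tax = €11.39 per unit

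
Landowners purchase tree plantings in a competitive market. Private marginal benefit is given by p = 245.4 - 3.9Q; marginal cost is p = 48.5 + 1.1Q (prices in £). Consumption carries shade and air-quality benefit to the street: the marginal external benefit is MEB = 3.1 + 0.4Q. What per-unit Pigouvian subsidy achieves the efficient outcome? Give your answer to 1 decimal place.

Social marginal benefit = demand + MEB = 248.5 - 3.5Q.
Set SMB = MC: 248.5 - 3.5Q = 48.5 + 1.1Q → Q* = 43.4783.
The Pigouvian subsidy equals MEB at Q*: 3.1 + 0.4×43.4783 = 20.4913.

subsidy = £20.5 per unit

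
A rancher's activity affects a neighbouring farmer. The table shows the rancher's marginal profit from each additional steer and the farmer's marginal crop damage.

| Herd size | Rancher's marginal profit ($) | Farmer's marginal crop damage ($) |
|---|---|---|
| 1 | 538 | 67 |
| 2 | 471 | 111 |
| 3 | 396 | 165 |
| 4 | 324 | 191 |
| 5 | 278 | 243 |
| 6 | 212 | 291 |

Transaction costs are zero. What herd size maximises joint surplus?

Bargaining reaches the level where marginal profit last exceeds marginal crop damage.
That holds through level 5 (278 ≥ 243) but not at 6 (212 < 291).

5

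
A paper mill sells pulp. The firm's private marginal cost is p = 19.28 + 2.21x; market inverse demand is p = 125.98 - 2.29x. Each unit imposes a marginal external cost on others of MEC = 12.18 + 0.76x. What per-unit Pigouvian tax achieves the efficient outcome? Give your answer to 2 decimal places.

Social marginal cost = private MC + MEC = 31.46 + 2.97x.
Set SMC = demand: 31.46 + 2.97x = 125.98 - 2.29x → x* = 17.9696.
The Pigouvian tax equals MEC at x*: 12.18 + 0.76×17.9696 = 25.8369.

tax = 25.84 per unit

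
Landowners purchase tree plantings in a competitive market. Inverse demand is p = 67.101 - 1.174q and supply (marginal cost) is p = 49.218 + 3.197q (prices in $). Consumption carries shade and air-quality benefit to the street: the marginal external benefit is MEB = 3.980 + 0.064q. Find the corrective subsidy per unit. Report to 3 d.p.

Social marginal benefit = demand + MEB = 71.081 - 1.110q.
Set SMB = MC: 71.081 - 1.110q = 49.218 + 3.197q → q* = 5.0762.
The Pigouvian subsidy equals MEB at q*: 3.980 + 0.064×5.0762 = 4.3049.

subsidy = $4.305 per unit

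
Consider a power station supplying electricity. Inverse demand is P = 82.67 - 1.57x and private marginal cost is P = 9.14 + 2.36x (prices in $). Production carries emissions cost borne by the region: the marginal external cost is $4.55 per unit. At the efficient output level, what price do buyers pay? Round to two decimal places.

P = $55.11

Social marginal cost = private MC + MEC = 13.69 + 2.36x.
Set SMC = demand: 13.69 + 2.36x = 82.67 - 1.57x → x* = 17.5522.
Consumer price on the demand curve at x*: 82.67 − 1.57×17.5522 = 55.1130.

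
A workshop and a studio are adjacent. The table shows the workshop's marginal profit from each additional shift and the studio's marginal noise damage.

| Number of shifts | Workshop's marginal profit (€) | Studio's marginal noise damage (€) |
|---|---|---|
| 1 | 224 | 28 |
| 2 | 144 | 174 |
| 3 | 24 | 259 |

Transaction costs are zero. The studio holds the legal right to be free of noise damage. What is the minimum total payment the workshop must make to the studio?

Efficient level: marginal profit ≥ marginal noise damage through level 1, so k* = 1.
With the studio holding the right, the workshop must at least compensate total damage at k*: 28 = 28.

€28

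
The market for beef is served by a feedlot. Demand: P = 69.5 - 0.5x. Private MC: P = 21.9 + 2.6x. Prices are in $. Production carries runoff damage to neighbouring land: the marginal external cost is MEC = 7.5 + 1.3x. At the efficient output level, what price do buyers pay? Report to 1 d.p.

Social marginal cost = private MC + MEC = 29.4 + 3.9x.
Set SMC = demand: 29.4 + 3.9x = 69.5 - 0.5x → x* = 9.1136.
Consumer price on the demand curve at x*: 69.5 − 0.5×9.1136 = 64.9432.

P = $64.9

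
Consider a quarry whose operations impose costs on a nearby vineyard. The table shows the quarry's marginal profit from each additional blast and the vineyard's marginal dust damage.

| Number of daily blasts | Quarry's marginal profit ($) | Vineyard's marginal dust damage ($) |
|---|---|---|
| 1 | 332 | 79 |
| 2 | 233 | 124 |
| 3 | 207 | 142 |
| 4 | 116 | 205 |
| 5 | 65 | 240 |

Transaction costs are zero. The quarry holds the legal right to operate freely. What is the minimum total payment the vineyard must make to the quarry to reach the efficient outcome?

Left alone the quarry would choose level 5 (marginal profit stays positive).
Efficient level: k* = 3 (marginal profit ≥ marginal dust damage through 3).
The vineyard must at least cover the quarry's forgone profit from cutting 5→3: 116 + 65 = 181.

$181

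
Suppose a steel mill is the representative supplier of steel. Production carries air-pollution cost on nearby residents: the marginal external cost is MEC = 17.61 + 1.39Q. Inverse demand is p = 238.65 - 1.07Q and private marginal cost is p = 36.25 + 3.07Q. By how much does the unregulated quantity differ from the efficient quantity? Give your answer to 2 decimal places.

Market equilibrium (private): 36.25 + 3.07Q = 238.65 - 1.07Q → Q_m = 48.8889.
Social marginal cost = private MC + MEC = 53.86 + 4.46Q.
Set SMC = demand: 53.86 + 4.46Q = 238.65 - 1.07Q → Q* = 33.4159.
Gap = |48.8889 − 33.4159| = 15.4730.

15.47 units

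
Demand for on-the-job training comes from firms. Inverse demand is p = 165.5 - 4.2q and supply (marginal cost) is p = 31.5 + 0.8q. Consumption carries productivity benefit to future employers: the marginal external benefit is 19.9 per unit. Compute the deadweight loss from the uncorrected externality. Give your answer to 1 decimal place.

Market equilibrium (private): 31.5 + 0.8q = 165.5 - 4.2q → q_m = 26.8000.
Social marginal benefit = demand + MEB = 185.4 - 4.2q.
Set SMB = MC: 185.4 - 4.2q = 31.5 + 0.8q → q* = 30.7800.
Height of the DWL triangle at q_m is SMB(q_m) − MC(q_m) = MEB(q_m) = 19.9000.
DWL = ½ × 3.9800 × 19.9000 = 39.6010.

DWL = 39.6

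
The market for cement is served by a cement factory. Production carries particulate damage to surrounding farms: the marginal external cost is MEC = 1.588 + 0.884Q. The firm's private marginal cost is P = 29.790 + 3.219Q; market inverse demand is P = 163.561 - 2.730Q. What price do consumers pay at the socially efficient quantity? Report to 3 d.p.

P = 110.750

Social marginal cost = private MC + MEC = 31.378 + 4.103Q.
Set SMC = demand: 31.378 + 4.103Q = 163.561 - 2.730Q → Q* = 19.3448.
Consumer price on the demand curve at Q*: 163.561 − 2.730×19.3448 = 110.7497.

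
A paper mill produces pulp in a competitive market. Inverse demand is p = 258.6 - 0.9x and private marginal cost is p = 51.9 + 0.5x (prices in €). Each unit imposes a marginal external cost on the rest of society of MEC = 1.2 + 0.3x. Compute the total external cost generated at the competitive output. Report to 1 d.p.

Market equilibrium (private): 51.9 + 0.5x = 258.6 - 0.9x → x_m = 147.6429.
Total external cost = ∫₀^{x_m} (1.2 + 0.3x) dx = 1.2×147.6429 + ½×0.3×147.6429² = 3446.9354.

€3446.9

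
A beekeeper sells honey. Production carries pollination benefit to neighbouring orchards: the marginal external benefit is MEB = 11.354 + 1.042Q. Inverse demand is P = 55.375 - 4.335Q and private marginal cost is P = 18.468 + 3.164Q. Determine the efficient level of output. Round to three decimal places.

Q* = 7.474

Social marginal cost = private MC − MEB = 7.114 + 2.122Q.
Set SMC = demand: 7.114 + 2.122Q = 55.375 - 4.335Q → Q* = 7.4742.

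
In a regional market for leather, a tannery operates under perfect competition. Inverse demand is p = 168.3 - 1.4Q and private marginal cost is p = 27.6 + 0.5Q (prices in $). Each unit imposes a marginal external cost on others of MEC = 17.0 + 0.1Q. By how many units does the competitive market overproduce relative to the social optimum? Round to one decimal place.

12.2 units

Market equilibrium (private): 27.6 + 0.5Q = 168.3 - 1.4Q → Q_m = 74.0526.
Social marginal cost = private MC + MEC = 44.6 + 0.6Q.
Set SMC = demand: 44.6 + 0.6Q = 168.3 - 1.4Q → Q* = 61.8500.
Gap = |74.0526 − 61.8500| = 12.2026.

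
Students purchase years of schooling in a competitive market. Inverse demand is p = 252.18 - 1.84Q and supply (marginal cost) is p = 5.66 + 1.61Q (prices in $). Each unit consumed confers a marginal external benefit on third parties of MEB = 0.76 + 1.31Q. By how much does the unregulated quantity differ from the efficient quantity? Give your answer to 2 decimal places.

Market equilibrium (private): 5.66 + 1.61Q = 252.18 - 1.84Q → Q_m = 71.4551.
Social marginal benefit = demand + MEB = 252.94 - 0.53Q.
Set SMB = MC: 252.94 - 0.53Q = 5.66 + 1.61Q → Q* = 115.5514.
Gap = |71.4551 − 115.5514| = 44.0963.

44.10 units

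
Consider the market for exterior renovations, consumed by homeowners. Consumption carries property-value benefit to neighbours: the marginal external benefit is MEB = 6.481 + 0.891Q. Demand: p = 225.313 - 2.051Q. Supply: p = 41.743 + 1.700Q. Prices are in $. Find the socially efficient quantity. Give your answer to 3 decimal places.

Social marginal benefit = demand + MEB = 231.794 - 1.160Q.
Set SMB = MC: 231.794 - 1.160Q = 41.743 + 1.700Q → Q* = 66.4514.

Q* = 66.451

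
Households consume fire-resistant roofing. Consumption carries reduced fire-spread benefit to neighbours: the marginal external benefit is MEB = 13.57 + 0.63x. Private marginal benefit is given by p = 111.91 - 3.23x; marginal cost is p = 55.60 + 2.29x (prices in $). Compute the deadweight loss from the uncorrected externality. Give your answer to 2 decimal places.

Market equilibrium (private): 55.60 + 2.29x = 111.91 - 3.23x → x_m = 10.2011.
Social marginal benefit = demand + MEB = 125.48 - 2.60x.
Set SMB = MC: 125.48 - 2.60x = 55.60 + 2.29x → x* = 14.2904.
Between x* and x_m the wedge SMB − MC runs linearly from 0 to MEB(x_m), so the loss is a triangle.
DWL = ½ × 4.0893 × 19.9967 = 40.8863.

DWL = $40.89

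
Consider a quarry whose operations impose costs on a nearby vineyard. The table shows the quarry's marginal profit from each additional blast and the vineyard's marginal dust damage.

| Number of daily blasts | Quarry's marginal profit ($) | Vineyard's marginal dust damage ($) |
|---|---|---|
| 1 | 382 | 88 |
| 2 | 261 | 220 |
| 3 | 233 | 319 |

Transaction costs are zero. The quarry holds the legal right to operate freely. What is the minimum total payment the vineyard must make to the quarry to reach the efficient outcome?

$233

Left alone the quarry would choose level 3 (marginal profit stays positive).
Efficient level: k* = 2 (marginal profit ≥ marginal dust damage through 2).
The vineyard must at least cover the quarry's forgone profit from cutting 3→2: 233 = 233.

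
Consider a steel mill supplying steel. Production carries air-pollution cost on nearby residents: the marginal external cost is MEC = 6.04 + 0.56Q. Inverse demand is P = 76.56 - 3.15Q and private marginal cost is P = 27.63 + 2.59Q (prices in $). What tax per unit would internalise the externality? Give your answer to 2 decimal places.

Social marginal cost = private MC + MEC = 33.67 + 3.15Q.
Set SMC = demand: 33.67 + 3.15Q = 76.56 - 3.15Q → Q* = 6.8079.
The Pigouvian tax equals MEC at Q*: 6.04 + 0.56×6.8079 = 9.8524.

tax = $9.85 per unit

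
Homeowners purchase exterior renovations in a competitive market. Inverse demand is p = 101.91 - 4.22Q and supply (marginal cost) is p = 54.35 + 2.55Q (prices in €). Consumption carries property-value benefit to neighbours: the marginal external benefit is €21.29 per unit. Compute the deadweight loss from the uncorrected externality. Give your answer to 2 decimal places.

DWL = €33.48

Market equilibrium (private): 54.35 + 2.55Q = 101.91 - 4.22Q → Q_m = 7.0251.
Social marginal benefit = demand + MEB = 123.20 - 4.22Q.
Set SMB = MC: 123.20 - 4.22Q = 54.35 + 2.55Q → Q* = 10.1699.
Between Q* and Q_m the wedge SMB − MC runs linearly from 0 to MEB(Q_m), so the loss is a triangle.
DWL = ½ × 3.1448 × 21.2900 = 33.4764.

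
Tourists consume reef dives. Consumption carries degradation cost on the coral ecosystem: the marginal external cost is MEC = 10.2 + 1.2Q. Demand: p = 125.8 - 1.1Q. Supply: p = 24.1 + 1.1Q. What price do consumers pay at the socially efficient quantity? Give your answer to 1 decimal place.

Social marginal benefit = demand − MEC = 115.6 - 2.3Q.
Set SMB = MC: 115.6 - 2.3Q = 24.1 + 1.1Q → Q* = 26.9118.
Consumer price on the demand curve at Q*: 125.8 − 1.1×26.9118 = 96.1970.

P = 96.2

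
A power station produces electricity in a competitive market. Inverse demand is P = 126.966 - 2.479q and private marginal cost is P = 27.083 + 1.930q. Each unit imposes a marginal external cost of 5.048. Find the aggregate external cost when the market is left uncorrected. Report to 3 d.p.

114.359

Market equilibrium (private): 27.083 + 1.930q = 126.966 - 2.479q → q_m = 22.6543.
Total external cost = MEC × q_m = 5.048 × 22.6543 = 114.3589.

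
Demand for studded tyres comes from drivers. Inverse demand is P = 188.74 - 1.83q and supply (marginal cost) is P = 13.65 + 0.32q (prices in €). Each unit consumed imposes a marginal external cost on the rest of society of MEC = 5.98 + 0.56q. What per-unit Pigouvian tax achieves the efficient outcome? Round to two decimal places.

Social marginal benefit = demand − MEC = 182.76 - 2.39q.
Set SMB = MC: 182.76 - 2.39q = 13.65 + 0.32q → q* = 62.4022.
The Pigouvian tax equals MEC at q*: 5.98 + 0.56×62.4022 = 40.9252.

tax = €40.93 per unit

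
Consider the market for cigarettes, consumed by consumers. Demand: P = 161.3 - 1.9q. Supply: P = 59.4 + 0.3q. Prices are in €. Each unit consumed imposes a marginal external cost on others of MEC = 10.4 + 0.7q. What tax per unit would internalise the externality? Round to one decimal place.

tax = €32.5 per unit

Social marginal benefit = demand − MEC = 150.9 - 2.6q.
Set SMB = MC: 150.9 - 2.6q = 59.4 + 0.3q → q* = 31.5517.
The Pigouvian tax equals MEC at q*: 10.4 + 0.7×31.5517 = 32.4862.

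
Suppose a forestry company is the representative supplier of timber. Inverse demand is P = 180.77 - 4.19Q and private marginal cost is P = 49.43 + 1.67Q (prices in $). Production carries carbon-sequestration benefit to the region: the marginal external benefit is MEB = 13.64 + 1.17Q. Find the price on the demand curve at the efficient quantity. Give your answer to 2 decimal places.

P = $51.25

Social marginal cost = private MC − MEB = 35.79 + 0.50Q.
Set SMC = demand: 35.79 + 0.50Q = 180.77 - 4.19Q → Q* = 30.9126.
Consumer price on the demand curve at Q*: 180.77 − 4.19×30.9126 = 51.2462.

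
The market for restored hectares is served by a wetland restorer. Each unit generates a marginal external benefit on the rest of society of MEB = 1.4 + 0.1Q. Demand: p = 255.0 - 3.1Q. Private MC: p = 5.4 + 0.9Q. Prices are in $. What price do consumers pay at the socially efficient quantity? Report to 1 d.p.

Social marginal cost = private MC − MEB = 4.0 + 0.8Q.
Set SMC = demand: 4.0 + 0.8Q = 255.0 - 3.1Q → Q* = 64.3590.
Consumer price on the demand curve at Q*: 255.0 − 3.1×64.3590 = 55.4871.

P = $55.5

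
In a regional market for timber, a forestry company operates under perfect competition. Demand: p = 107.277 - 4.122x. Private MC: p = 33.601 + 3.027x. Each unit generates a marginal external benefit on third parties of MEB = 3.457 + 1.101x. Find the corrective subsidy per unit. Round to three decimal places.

Social marginal cost = private MC − MEB = 30.144 + 1.926x.
Set SMC = demand: 30.144 + 1.926x = 107.277 - 4.122x → x* = 12.7535.
The Pigouvian subsidy equals MEB at x*: 3.457 + 1.101×12.7535 = 17.4986.

subsidy = 17.499 per unit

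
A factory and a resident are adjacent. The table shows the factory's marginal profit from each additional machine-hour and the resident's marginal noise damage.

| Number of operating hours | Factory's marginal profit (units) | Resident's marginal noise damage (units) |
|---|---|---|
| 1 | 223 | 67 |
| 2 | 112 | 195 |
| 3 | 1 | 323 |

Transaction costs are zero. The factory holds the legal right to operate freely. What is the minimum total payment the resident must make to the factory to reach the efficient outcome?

Left alone the factory would choose level 3 (marginal profit stays positive).
Efficient level: k* = 1 (marginal profit ≥ marginal noise damage through 1).
The resident must at least cover the factory's forgone profit from cutting 3→1: 112 + 1 = 113.

113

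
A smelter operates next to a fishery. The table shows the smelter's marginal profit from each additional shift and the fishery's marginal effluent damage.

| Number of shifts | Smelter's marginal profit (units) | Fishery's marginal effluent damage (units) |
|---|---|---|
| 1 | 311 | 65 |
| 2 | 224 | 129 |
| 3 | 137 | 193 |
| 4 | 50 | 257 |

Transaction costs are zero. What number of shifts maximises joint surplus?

2

Bargaining reaches the level where marginal profit last exceeds marginal effluent damage.
That holds through level 2 (224 ≥ 129) but not at 3 (137 < 193).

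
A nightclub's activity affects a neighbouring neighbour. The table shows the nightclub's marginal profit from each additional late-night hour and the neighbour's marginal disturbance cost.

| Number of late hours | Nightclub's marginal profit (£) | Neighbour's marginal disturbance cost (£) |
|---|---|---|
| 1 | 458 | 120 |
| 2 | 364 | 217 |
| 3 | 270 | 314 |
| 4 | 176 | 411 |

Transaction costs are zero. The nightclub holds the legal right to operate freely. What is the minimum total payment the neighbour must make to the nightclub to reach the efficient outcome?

£446

Left alone the nightclub would choose level 4 (marginal profit stays positive).
Efficient level: k* = 2 (marginal profit ≥ marginal disturbance cost through 2).
The neighbour must at least cover the nightclub's forgone profit from cutting 4→2: 270 + 176 = 446.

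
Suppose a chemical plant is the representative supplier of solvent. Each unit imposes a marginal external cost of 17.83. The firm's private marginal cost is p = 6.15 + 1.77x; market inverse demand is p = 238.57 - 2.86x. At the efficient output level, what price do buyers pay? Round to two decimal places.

Social marginal cost = private MC + MEC = 23.98 + 1.77x.
Set SMC = demand: 23.98 + 1.77x = 238.57 - 2.86x → x* = 46.3477.
Consumer price on the demand curve at x*: 238.57 − 2.86×46.3477 = 106.0156.

P = 106.02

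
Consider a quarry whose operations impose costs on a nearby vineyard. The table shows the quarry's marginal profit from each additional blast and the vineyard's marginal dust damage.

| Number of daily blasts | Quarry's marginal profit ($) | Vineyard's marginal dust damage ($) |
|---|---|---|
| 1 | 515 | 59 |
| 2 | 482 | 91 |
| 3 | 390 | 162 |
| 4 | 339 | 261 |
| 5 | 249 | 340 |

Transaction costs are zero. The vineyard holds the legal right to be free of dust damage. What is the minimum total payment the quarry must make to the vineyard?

$573

Efficient level: marginal profit ≥ marginal dust damage through level 4, so k* = 4.
With the vineyard holding the right, the quarry must at least compensate total damage at k*: 59 + 91 + 162 + 261 = 573.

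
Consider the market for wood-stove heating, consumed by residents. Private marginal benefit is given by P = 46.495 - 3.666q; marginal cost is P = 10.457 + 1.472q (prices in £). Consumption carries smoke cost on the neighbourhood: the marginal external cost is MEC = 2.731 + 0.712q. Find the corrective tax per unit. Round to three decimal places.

tax = £6.785 per unit

Social marginal benefit = demand − MEC = 43.764 - 4.378q.
Set SMB = MC: 43.764 - 4.378q = 10.457 + 1.472q → q* = 5.6935.
The Pigouvian tax equals MEC at q*: 2.731 + 0.712×5.6935 = 6.7848.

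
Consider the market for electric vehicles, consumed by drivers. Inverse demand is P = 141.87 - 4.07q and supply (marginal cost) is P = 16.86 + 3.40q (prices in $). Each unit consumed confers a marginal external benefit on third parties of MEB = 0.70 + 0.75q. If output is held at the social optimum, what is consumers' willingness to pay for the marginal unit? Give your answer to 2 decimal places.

Social marginal benefit = demand + MEB = 142.57 - 3.32q.
Set SMB = MC: 142.57 - 3.32q = 16.86 + 3.40q → q* = 18.7068.
Consumer price on the demand curve at q*: 141.87 − 4.07×18.7068 = 65.7333.

P = $65.73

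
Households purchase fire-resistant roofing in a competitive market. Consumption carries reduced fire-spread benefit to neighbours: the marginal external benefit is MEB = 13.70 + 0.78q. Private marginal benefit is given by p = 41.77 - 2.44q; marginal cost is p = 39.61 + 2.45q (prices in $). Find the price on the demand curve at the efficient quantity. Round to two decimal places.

Social marginal benefit = demand + MEB = 55.47 - 1.66q.
Set SMB = MC: 55.47 - 1.66q = 39.61 + 2.45q → q* = 3.8589.
Consumer price on the demand curve at q*: 41.77 − 2.44×3.8589 = 32.3543.

P = $32.35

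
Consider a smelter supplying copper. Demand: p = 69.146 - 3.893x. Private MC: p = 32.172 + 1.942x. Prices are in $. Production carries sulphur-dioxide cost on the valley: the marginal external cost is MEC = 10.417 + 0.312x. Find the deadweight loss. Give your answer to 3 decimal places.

Market equilibrium (private): 32.172 + 1.942x = 69.146 - 3.893x → x_m = 6.3366.
Social marginal cost = private MC + MEC = 42.589 + 2.254x.
Set SMC = demand: 42.589 + 2.254x = 69.146 - 3.893x → x* = 4.3203.
The welfare-loss triangle has base |x_m − x*| and height MEC(x_m) (the vertical gap between SMC and demand is zero at x* and MEC at x_m).
DWL = ½ × 2.0163 × 12.3940 = 12.4950.

DWL = $12.495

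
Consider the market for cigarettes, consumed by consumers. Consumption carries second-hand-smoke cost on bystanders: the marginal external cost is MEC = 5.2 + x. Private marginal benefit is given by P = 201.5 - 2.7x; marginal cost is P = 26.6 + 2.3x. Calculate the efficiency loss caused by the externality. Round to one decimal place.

Market equilibrium (private): 26.6 + 2.3x = 201.5 - 2.7x → x_m = 34.9800.
Social marginal benefit = demand − MEC = 196.3 - 3.7x.
Set SMB = MC: 196.3 - 3.7x = 26.6 + 2.3x → x* = 28.2833.
The loss is the area between SMB and MC from x* to x_m; with linear curves that's a triangle of height MEC(x_m).
DWL = ½ × 6.6967 × 40.1800 = 134.5367.

DWL = 134.5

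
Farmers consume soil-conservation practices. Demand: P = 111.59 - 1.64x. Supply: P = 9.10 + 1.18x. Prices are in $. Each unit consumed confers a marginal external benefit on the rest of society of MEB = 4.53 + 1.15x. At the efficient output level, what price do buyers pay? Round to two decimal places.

P = $6.49

Social marginal benefit = demand + MEB = 116.12 - 0.49x.
Set SMB = MC: 116.12 - 0.49x = 9.10 + 1.18x → x* = 64.0838.
Consumer price on the demand curve at x*: 111.59 − 1.64×64.0838 = 6.4926.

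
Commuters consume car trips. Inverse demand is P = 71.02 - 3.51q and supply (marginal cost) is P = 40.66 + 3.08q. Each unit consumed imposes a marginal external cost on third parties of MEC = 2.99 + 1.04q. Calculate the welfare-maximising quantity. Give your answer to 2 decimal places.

Social marginal benefit = demand − MEC = 68.03 - 4.55q.
Set SMB = MC: 68.03 - 4.55q = 40.66 + 3.08q → q* = 3.5872.

q* = 3.59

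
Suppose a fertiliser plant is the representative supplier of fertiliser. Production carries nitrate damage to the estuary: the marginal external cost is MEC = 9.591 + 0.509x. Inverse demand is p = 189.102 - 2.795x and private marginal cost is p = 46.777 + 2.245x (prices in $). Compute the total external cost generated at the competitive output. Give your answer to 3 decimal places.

$473.791

Market equilibrium (private): 46.777 + 2.245x = 189.102 - 2.795x → x_m = 28.2391.
Total external cost = ∫₀^{x_m} (9.591 + 0.509x) dx = 9.591×28.2391 + ½×0.509×28.2391² = 473.7914.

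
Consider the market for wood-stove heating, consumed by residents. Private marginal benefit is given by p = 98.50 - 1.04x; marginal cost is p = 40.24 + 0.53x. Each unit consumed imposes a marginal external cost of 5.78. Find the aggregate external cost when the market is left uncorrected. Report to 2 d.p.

214.49

Market equilibrium (private): 40.24 + 0.53x = 98.50 - 1.04x → x_m = 37.1083.
Total external cost = MEC × x_m = 5.78 × 37.1083 = 214.4860.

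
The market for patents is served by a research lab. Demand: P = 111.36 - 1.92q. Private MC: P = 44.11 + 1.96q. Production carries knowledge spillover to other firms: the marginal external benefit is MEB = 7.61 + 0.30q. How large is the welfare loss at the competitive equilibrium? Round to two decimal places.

DWL = 22.92

Market equilibrium (private): 44.11 + 1.96q = 111.36 - 1.92q → q_m = 17.3325.
Social marginal cost = private MC − MEB = 36.50 + 1.66q.
Set SMC = demand: 36.50 + 1.66q = 111.36 - 1.92q → q* = 20.9106.
The loss is the area between SMC and demand from q* to q_m; with linear curves that's a triangle of height MEB(q_m).
DWL = ½ × 3.5781 × 12.8097 = 22.9172.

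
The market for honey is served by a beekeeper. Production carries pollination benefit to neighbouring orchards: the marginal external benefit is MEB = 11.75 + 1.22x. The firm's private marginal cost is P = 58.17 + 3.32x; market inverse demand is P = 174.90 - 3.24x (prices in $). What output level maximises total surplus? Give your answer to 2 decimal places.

Social marginal cost = private MC − MEB = 46.42 + 2.10x.
Set SMC = demand: 46.42 + 2.10x = 174.90 - 3.24x → x* = 24.0599.

x* = 24.06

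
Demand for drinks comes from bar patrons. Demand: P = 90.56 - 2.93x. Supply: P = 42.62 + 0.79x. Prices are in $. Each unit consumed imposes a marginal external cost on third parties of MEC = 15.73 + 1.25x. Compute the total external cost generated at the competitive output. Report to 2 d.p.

$306.51

Market equilibrium (private): 42.62 + 0.79x = 90.56 - 2.93x → x_m = 12.8871.
Total external cost = ∫₀^{x_m} (15.73 + 1.25x) dx = 15.73×12.8871 + ½×1.25×12.8871² = 306.5124.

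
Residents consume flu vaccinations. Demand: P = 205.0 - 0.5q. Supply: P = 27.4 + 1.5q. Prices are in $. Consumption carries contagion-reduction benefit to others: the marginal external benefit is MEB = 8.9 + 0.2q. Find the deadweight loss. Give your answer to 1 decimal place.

Market equilibrium (private): 27.4 + 1.5q = 205.0 - 0.5q → q_m = 88.8000.
Social marginal benefit = demand + MEB = 213.9 - 0.3q.
Set SMB = MC: 213.9 - 0.3q = 27.4 + 1.5q → q* = 103.6111.
The loss is the area between SMB and MC from q* to q_m; with linear curves that's a triangle of height MEB(q_m).
DWL = ½ × 14.8111 × 26.6600 = 197.4320.

DWL = $197.4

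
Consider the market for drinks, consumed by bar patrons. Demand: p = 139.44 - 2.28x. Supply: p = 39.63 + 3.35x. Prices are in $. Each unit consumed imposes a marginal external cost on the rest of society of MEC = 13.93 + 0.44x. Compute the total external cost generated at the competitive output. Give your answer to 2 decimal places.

$316.10

Market equilibrium (private): 39.63 + 3.35x = 139.44 - 2.28x → x_m = 17.7282.
Total external cost = ∫₀^{x_m} (13.93 + 0.44x) dx = 13.93×17.7282 + ½×0.44×17.7282² = 316.0974.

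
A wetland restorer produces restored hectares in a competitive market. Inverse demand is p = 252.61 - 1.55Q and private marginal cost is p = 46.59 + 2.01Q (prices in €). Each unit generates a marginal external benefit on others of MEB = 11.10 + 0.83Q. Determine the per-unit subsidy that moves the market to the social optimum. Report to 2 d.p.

Social marginal cost = private MC − MEB = 35.49 + 1.18Q.
Set SMC = demand: 35.49 + 1.18Q = 252.61 - 1.55Q → Q* = 79.5311.
The Pigouvian subsidy equals MEB at Q*: 11.10 + 0.83×79.5311 = 77.1108.

subsidy = €77.11 per unit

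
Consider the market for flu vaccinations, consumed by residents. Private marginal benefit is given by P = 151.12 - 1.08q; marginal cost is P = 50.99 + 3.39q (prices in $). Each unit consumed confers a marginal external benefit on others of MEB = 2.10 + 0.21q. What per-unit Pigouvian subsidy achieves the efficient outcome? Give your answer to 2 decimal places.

subsidy = $7.14 per unit

Social marginal benefit = demand + MEB = 153.22 - 0.87q.
Set SMB = MC: 153.22 - 0.87q = 50.99 + 3.39q → q* = 23.9977.
The Pigouvian subsidy equals MEB at q*: 2.10 + 0.21×23.9977 = 7.1395.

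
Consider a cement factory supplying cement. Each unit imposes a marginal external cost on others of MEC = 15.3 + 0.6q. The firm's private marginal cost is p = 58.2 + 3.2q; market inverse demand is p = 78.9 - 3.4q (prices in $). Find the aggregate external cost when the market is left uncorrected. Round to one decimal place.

$50.9

Market equilibrium (private): 58.2 + 3.2q = 78.9 - 3.4q → q_m = 3.1364.
Total external cost = ∫₀^{q_m} (15.3 + 0.6q) dq = 15.3×3.1364 + ½×0.6×3.1364² = 50.9380.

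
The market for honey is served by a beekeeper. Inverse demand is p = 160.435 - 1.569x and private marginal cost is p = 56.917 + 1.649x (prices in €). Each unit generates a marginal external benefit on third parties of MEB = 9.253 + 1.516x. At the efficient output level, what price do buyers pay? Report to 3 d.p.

P = €56.476

Social marginal cost = private MC − MEB = 47.664 + 0.133x.
Set SMC = demand: 47.664 + 0.133x = 160.435 - 1.569x → x* = 66.2579.
Consumer price on the demand curve at x*: 160.435 − 1.569×66.2579 = 56.4764.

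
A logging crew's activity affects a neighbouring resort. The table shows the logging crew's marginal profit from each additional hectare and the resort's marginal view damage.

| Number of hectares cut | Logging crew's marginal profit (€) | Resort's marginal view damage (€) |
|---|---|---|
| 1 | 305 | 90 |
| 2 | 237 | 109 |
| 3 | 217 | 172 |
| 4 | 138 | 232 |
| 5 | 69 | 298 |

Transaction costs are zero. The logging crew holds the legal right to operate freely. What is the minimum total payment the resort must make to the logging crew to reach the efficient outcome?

Left alone the logging crew would choose level 5 (marginal profit stays positive).
Efficient level: k* = 3 (marginal profit ≥ marginal view damage through 3).
The resort must at least cover the logging crew's forgone profit from cutting 5→3: 138 + 69 = 207.

€207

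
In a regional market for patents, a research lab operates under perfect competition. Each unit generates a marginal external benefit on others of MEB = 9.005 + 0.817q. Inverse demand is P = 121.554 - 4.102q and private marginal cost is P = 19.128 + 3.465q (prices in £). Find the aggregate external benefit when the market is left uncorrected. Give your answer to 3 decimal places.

£196.736

Market equilibrium (private): 19.128 + 3.465q = 121.554 - 4.102q → q_m = 13.5359.
Total external benefit = ∫₀^{q_m} (9.005 + 0.817q) dq = 9.005×13.5359 + ½×0.817×13.5359² = 196.7364.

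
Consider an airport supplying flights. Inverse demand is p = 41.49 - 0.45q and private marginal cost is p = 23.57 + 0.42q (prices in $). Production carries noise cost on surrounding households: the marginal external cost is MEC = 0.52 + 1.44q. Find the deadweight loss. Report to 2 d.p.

DWL = $197.16

Market equilibrium (private): 23.57 + 0.42q = 41.49 - 0.45q → q_m = 20.5977.
Social marginal cost = private MC + MEC = 24.09 + 1.86q.
Set SMC = demand: 24.09 + 1.86q = 41.49 - 0.45q → q* = 7.5325.
The welfare-loss triangle has base |q_m − q*| and height MEC(q_m) (the vertical gap between SMC and demand is zero at q* and MEC at q_m).
DWL = ½ × 13.0652 × 30.1807 = 197.1584.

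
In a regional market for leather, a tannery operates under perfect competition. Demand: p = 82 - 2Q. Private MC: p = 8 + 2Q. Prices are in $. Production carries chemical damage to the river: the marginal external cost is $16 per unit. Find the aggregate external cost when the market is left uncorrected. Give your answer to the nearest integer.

Market equilibrium (private): 8 + 2Q = 82 - 2Q → Q_m = 18.5000.
Total external cost = MEC × Q_m = 16 × 18.5000 = 296.0000.

$296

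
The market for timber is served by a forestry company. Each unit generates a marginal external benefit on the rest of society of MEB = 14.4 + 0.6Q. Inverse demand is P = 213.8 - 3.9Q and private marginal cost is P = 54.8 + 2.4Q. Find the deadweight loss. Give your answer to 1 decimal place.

Market equilibrium (private): 54.8 + 2.4Q = 213.8 - 3.9Q → Q_m = 25.2381.
Social marginal cost = private MC − MEB = 40.4 + 1.8Q.
Set SMC = demand: 40.4 + 1.8Q = 213.8 - 3.9Q → Q* = 30.4211.
Height of the DWL triangle at Q_m is demand(Q_m) − SMC(Q_m) = MEB(Q_m) = 29.5429.
DWL = ½ × 5.1830 × 29.5429 = 76.5604.

DWL = 76.6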